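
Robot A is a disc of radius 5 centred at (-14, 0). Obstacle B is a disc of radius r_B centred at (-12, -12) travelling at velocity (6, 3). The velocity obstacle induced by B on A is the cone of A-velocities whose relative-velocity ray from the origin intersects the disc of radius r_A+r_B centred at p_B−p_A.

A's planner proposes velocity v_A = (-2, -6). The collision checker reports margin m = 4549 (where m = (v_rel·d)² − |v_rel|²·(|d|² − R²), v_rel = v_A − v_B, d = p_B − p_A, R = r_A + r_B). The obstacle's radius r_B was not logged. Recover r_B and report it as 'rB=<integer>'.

m = 4549
d = (2, -12);  v_rel = (-8, -9),  |v_rel|² = 145
v_rel×d = (-8)·(-12) − (-9)·(2) = 114
since m = R²·145 − 114²:  R² = (12996 + 4549) / 145 = 121
R = √121 = 11  ⇒  r_B = 11 − 5 = 6

rB=6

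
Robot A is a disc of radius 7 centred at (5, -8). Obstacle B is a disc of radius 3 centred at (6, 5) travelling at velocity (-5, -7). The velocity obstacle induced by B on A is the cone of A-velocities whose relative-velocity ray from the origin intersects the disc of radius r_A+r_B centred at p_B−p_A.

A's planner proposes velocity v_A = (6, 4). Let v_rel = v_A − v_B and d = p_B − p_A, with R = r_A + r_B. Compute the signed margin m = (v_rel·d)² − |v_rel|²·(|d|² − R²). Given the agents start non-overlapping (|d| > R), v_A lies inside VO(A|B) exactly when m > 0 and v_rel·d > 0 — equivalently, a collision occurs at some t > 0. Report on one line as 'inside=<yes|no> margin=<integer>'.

d = (1, 13),  |d|² = 170;  R = 7+3 = 10,  c = 170−10² = 70
v_rel = (11, 11),  |v_rel|² = 242;  v_rel·d = (11)·(1) + (11)·(13) = 154
242·t² − 308·t + 70 = 0  ⇒  m = 154² − 242·70 = 6776
m = 6776 > 0,  v_rel·d = 154 > 0  ⇒  inside

inside=yes margin=6776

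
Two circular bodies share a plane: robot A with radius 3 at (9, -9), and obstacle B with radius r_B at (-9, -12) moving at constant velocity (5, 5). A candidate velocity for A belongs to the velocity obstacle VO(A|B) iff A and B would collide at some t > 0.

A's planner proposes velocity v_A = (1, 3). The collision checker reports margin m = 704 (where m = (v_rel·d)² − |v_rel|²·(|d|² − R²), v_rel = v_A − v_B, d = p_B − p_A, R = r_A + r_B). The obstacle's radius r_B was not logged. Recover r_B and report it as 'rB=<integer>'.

m = 704
d = (-18, -3);  v_rel = (-4, -2),  |v_rel|² = 20
v_rel×d = (-4)·(-3) − (-2)·(-18) = -24
since m = R²·20 − (-24)²:  R² = (576 + 704) / 20 = 64
R = √64 = 8  ⇒  r_B = 8 − 3 = 5

rB=5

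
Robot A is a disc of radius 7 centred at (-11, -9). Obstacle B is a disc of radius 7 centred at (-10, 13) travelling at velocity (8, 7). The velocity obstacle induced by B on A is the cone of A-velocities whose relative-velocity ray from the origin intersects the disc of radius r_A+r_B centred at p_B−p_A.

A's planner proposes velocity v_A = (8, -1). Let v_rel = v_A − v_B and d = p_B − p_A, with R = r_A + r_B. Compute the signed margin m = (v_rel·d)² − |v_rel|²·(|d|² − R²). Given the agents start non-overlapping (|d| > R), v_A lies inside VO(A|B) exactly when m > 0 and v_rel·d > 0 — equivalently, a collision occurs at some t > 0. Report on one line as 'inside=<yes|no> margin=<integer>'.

d = (1, 22),  |d|² = 485;  R = 7+7 = 14,  c = 485−14² = 289
v_rel = (0, -8),  |v_rel|² = 64;  v_rel·d = (0)·(1) + (-8)·(22) = -176
64·t² + 352·t + 289 = 0  ⇒  m = (-176)² − 64·289 = 12480
m = 12480 > 0,  v_rel·d = -176 < 0  ⇒  outside

inside=no margin=12480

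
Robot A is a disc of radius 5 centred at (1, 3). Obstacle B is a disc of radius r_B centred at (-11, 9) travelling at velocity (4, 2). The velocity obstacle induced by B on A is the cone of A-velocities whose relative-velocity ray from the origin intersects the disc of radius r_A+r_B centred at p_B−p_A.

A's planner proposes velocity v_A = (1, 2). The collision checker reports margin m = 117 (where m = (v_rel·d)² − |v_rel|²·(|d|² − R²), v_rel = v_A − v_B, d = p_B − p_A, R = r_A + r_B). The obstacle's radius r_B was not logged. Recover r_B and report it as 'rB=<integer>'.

m = 117
d = (-12, 6);  v_rel = (-3, 0),  |v_rel|² = 9
v_rel×d = (-3)·(6) − (0)·(-12) = -18
since m = R²·9 − (-18)²:  R² = (324 + 117) / 9 = 49
R = √49 = 7  ⇒  r_B = 7 − 5 = 2

rB=2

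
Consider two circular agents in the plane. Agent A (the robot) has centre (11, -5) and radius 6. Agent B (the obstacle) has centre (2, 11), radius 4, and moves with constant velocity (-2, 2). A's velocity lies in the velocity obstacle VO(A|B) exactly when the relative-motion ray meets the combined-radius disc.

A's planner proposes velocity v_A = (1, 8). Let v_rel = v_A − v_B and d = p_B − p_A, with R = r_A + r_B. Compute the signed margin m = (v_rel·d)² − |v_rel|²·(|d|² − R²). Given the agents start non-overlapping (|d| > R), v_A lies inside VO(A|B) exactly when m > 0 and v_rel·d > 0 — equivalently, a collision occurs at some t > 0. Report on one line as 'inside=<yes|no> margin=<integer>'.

d = (-9, 16),  |d|² = 337;  R = 6+4 = 10,  c = 337−10² = 237
v_rel = (3, 6),  |v_rel|² = 45;  v_rel·d = (3)·(-9) + (6)·(16) = 69
45·t² − 138·t + 237 = 0  ⇒  m = 69² − 45·237 = -5904
m = -5904 < 0,  v_rel·d = 69 > 0  ⇒  outside

inside=no margin=-5904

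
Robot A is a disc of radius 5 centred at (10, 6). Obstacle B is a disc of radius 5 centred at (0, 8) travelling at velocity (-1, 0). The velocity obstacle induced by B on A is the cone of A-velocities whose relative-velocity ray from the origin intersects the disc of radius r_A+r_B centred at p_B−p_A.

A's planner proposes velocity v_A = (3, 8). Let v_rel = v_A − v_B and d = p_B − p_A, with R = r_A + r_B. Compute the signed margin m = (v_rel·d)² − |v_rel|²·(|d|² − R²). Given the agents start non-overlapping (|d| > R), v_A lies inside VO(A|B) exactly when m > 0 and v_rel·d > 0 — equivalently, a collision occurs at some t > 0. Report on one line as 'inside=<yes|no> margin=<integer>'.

d = (-10, 2),  |d|² = 104;  R = 5+5 = 10,  c = 104−10² = 4
v_rel = (4, 8),  |v_rel|² = 80;  v_rel·d = (4)·(-10) + (8)·(2) = -24
80·t² + 48·t + 4 = 0  ⇒  m = (-24)² − 80·4 = 256
m = 256 > 0,  v_rel·d = -24 < 0  ⇒  outside

inside=no margin=256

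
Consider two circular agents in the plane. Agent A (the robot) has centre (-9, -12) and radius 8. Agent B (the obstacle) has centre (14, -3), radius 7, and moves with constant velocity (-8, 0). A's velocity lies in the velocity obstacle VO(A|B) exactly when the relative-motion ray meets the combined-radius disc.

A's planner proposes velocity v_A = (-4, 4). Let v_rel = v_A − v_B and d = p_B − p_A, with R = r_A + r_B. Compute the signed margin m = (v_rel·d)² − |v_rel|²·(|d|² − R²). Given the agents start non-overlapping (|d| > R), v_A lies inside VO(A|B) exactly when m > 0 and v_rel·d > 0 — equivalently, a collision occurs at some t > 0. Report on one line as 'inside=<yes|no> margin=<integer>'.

d = (23, 9),  |d|² = 610;  R = 8+7 = 15,  c = 610−15² = 385
v_rel = (4, 4),  |v_rel|² = 32;  v_rel·d = (4)·(23) + (4)·(9) = 128
32·t² − 256·t + 385 = 0  ⇒  m = 128² − 32·385 = 4064
m = 4064 > 0,  v_rel·d = 128 > 0  ⇒  inside

inside=yes margin=4064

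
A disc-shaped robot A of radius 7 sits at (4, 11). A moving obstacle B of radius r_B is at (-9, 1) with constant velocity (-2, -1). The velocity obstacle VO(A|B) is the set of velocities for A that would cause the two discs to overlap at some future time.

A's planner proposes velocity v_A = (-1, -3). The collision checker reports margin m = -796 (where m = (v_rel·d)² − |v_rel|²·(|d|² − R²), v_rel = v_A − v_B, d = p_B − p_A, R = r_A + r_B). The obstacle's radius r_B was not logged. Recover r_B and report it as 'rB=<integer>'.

m = -796
d = (-13, -10);  v_rel = (1, -2),  |v_rel|² = 5
v_rel×d = (1)·(-10) − (-2)·(-13) = -36
since m = R²·5 − (-36)²:  R² = (1296 + -796) / 5 = 100
R = √100 = 10  ⇒  r_B = 10 − 7 = 3

rB=3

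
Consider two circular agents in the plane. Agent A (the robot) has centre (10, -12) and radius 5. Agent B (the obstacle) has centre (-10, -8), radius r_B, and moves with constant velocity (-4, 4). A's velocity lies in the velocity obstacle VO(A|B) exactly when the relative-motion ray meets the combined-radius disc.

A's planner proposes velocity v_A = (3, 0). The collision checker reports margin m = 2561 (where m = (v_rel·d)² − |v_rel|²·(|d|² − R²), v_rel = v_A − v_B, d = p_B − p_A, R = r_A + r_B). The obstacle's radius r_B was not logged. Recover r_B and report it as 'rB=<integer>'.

m = 2561
d = (-20, 4);  v_rel = (7, -4),  |v_rel|² = 65
v_rel×d = (7)·(4) − (-4)·(-20) = -52
since m = R²·65 − (-52)²:  R² = (2704 + 2561) / 65 = 81
R = √81 = 9  ⇒  r_B = 9 − 5 = 4

rB=4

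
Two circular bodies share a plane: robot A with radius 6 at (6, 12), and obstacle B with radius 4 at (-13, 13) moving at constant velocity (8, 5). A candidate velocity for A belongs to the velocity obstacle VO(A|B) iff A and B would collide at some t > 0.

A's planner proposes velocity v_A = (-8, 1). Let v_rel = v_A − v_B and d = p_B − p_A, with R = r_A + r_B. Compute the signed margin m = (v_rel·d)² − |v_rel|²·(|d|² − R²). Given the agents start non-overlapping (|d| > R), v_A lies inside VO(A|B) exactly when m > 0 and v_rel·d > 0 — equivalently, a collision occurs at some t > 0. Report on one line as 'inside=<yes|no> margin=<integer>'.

d = (-19, 1),  |d|² = 362;  R = 6+4 = 10,  c = 362−10² = 262
v_rel = (-16, -4),  |v_rel|² = 272;  v_rel·d = (-16)·(-19) + (-4)·(1) = 300
272·t² − 600·t + 262 = 0  ⇒  m = 300² − 272·262 = 18736
m = 18736 > 0,  v_rel·d = 300 > 0  ⇒  inside

inside=yes margin=18736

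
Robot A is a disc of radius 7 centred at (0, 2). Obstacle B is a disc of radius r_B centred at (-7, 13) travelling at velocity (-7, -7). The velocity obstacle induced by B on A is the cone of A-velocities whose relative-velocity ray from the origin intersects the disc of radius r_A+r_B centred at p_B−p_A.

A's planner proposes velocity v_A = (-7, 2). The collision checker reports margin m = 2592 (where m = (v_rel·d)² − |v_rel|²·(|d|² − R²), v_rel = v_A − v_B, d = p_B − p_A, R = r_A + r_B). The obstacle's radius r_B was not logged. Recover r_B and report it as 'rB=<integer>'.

m = 2592
d = (-7, 11);  v_rel = (0, 9),  |v_rel|² = 81
v_rel×d = (0)·(11) − (9)·(-7) = 63
since m = R²·81 − 63²:  R² = (3969 + 2592) / 81 = 81
R = √81 = 9  ⇒  r_B = 9 − 7 = 2

rB=2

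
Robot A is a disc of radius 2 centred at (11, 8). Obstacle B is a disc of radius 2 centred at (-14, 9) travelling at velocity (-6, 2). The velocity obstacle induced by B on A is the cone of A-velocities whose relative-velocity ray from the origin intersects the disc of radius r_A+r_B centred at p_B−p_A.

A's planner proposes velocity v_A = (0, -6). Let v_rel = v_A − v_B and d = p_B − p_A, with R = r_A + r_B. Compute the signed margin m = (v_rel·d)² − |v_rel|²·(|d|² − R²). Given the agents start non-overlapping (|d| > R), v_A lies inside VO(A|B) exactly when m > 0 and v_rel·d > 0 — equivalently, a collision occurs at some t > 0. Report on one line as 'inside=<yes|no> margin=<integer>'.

d = (-25, 1),  |d|² = 626;  R = 2+2 = 4,  c = 626−4² = 610
v_rel = (6, -8),  |v_rel|² = 100;  v_rel·d = (6)·(-25) + (-8)·(1) = -158
100·t² + 316·t + 610 = 0  ⇒  m = (-158)² − 100·610 = -36036
m = -36036 < 0,  v_rel·d = -158 < 0  ⇒  outside

inside=no margin=-36036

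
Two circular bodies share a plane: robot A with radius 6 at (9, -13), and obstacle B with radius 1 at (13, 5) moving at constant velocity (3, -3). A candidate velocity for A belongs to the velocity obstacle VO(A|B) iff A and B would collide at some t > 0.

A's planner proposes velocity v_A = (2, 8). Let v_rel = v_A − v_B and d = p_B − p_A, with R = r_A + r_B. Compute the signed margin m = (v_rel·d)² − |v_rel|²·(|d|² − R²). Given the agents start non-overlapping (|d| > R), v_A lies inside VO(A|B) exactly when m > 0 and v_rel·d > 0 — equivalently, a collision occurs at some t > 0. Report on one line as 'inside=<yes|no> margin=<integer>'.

d = (4, 18),  |d|² = 340;  R = 6+1 = 7,  c = 340−7² = 291
v_rel = (-1, 11),  |v_rel|² = 122;  v_rel·d = (-1)·(4) + (11)·(18) = 194
122·t² − 388·t + 291 = 0  ⇒  m = 194² − 122·291 = 2134
m = 2134 > 0,  v_rel·d = 194 > 0  ⇒  inside

inside=yes margin=2134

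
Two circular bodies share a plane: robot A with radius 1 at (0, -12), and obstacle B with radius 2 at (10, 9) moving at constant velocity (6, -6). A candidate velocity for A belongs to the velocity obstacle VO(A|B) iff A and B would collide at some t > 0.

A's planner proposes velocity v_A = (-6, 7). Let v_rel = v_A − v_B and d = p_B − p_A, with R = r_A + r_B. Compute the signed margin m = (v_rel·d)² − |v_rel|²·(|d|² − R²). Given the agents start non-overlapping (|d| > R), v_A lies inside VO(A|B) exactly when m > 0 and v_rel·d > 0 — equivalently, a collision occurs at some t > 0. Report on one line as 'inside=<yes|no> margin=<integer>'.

d = (10, 21),  |d|² = 541;  R = 1+2 = 3,  c = 541−3² = 532
v_rel = (-12, 13),  |v_rel|² = 313;  v_rel·d = (-12)·(10) + (13)·(21) = 153
313·t² − 306·t + 532 = 0  ⇒  m = 153² − 313·532 = -143107
m = -143107 < 0,  v_rel·d = 153 > 0  ⇒  outside

inside=no margin=-143107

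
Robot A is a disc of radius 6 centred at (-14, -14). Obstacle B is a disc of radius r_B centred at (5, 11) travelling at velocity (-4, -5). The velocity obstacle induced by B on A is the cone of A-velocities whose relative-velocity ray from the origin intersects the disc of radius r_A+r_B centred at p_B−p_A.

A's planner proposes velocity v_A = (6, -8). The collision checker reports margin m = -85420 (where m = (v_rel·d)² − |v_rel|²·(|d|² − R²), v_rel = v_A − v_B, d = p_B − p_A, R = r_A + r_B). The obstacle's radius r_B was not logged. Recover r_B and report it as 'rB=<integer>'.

m = -85420
d = (19, 25);  v_rel = (10, -3),  |v_rel|² = 109
v_rel×d = (10)·(25) − (-3)·(19) = 307
since m = R²·109 − 307²:  R² = (94249 + -85420) / 109 = 81
R = √81 = 9  ⇒  r_B = 9 − 6 = 3

rB=3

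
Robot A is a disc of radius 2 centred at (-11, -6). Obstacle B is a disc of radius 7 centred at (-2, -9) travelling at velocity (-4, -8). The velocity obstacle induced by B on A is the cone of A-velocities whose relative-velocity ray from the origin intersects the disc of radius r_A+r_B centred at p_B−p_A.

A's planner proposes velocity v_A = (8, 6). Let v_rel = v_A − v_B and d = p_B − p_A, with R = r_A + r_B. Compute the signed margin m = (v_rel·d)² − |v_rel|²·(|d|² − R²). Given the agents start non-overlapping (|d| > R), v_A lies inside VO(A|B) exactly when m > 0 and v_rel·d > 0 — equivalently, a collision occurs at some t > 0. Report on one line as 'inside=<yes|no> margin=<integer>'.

d = (9, -3),  |d|² = 90;  R = 2+7 = 9,  c = 90−9² = 9
v_rel = (12, 14),  |v_rel|² = 340;  v_rel·d = (12)·(9) + (14)·(-3) = 66
340·t² − 132·t + 9 = 0  ⇒  m = 66² − 340·9 = 1296
m = 1296 > 0,  v_rel·d = 66 > 0  ⇒  inside

inside=yes margin=1296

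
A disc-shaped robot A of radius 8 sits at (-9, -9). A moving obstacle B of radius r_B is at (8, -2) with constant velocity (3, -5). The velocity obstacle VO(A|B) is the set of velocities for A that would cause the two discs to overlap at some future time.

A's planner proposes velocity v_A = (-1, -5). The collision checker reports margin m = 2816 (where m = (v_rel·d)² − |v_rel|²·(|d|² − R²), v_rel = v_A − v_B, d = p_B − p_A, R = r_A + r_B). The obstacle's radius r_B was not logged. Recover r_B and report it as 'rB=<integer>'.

m = 2816
d = (17, 7);  v_rel = (-4, 0),  |v_rel|² = 16
v_rel×d = (-4)·(7) − (0)·(17) = -28
since m = R²·16 − (-28)²:  R² = (784 + 2816) / 16 = 225
R = √225 = 15  ⇒  r_B = 15 − 8 = 7

rB=7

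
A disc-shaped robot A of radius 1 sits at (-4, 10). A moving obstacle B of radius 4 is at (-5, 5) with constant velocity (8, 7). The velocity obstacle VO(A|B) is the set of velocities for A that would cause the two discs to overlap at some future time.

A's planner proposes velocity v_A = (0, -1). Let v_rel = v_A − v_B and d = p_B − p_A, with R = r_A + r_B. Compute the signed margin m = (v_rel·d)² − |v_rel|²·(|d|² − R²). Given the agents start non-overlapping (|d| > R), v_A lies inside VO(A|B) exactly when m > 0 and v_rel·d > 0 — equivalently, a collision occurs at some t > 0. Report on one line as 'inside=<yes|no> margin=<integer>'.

d = (-1, -5),  |d|² = 26;  R = 1+4 = 5,  c = 26−5² = 1
v_rel = (-8, -8),  |v_rel|² = 128;  v_rel·d = (-8)·(-1) + (-8)·(-5) = 48
128·t² − 96·t + 1 = 0  ⇒  m = 48² − 128·1 = 2176
m = 2176 > 0,  v_rel·d = 48 > 0  ⇒  inside

inside=yes margin=2176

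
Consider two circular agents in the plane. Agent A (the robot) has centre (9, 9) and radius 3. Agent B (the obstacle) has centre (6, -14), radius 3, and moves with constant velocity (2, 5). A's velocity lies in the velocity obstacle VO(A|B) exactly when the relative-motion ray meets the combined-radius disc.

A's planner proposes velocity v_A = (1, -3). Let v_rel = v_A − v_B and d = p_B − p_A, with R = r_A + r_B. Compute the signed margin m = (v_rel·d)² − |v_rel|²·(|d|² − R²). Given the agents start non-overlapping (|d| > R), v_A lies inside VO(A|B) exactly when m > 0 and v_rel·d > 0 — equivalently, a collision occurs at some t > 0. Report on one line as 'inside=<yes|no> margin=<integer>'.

d = (-3, -23),  |d|² = 538;  R = 3+3 = 6,  c = 538−6² = 502
v_rel = (-1, -8),  |v_rel|² = 65;  v_rel·d = (-1)·(-3) + (-8)·(-23) = 187
65·t² − 374·t + 502 = 0  ⇒  m = 187² − 65·502 = 2339
m = 2339 > 0,  v_rel·d = 187 > 0  ⇒  inside

inside=yes margin=2339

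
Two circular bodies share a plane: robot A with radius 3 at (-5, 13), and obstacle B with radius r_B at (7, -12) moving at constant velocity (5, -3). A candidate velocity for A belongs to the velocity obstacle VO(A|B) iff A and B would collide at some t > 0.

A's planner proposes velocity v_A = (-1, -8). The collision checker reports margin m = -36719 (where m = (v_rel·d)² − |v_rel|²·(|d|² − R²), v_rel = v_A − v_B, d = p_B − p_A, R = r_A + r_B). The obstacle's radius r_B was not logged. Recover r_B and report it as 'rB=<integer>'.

m = -36719
d = (12, -25);  v_rel = (-6, -5),  |v_rel|² = 61
v_rel×d = (-6)·(-25) − (-5)·(12) = 210
since m = R²·61 − 210²:  R² = (44100 + -36719) / 61 = 121
R = √121 = 11  ⇒  r_B = 11 − 3 = 8

rB=8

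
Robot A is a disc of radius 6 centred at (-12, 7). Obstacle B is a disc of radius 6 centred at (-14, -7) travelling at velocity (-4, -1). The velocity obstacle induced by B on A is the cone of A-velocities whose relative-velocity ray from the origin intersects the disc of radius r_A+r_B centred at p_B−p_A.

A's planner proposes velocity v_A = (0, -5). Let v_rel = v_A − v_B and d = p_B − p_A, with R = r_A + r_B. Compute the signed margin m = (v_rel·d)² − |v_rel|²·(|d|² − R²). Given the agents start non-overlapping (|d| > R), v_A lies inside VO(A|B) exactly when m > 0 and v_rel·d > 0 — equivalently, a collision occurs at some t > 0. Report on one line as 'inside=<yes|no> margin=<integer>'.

d = (-2, -14),  |d|² = 200;  R = 6+6 = 12,  c = 200−12² = 56
v_rel = (4, -4),  |v_rel|² = 32;  v_rel·d = (4)·(-2) + (-4)·(-14) = 48
32·t² − 96·t + 56 = 0  ⇒  m = 48² − 32·56 = 512
m = 512 > 0,  v_rel·d = 48 > 0  ⇒  inside

inside=yes margin=512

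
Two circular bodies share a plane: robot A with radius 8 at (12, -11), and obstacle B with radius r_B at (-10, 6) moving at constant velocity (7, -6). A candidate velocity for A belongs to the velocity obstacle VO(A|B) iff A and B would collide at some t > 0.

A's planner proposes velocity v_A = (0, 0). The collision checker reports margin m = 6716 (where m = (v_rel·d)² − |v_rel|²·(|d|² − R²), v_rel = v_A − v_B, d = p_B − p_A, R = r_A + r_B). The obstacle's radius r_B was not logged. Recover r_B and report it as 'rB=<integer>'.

m = 6716
d = (-22, 17);  v_rel = (-7, 6),  |v_rel|² = 85
v_rel×d = (-7)·(17) − (6)·(-22) = 13
since m = R²·85 − 13²:  R² = (169 + 6716) / 85 = 81
R = √81 = 9  ⇒  r_B = 9 − 8 = 1

rB=1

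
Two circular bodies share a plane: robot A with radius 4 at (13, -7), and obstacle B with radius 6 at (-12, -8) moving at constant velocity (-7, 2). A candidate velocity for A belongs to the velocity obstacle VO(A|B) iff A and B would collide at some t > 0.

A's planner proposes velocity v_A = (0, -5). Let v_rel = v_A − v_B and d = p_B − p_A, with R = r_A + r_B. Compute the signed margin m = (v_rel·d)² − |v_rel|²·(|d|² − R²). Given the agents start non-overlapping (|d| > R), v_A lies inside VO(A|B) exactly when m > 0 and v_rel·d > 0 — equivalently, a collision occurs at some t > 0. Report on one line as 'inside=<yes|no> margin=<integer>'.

d = (-25, -1),  |d|² = 626;  R = 4+6 = 10,  c = 626−10² = 526
v_rel = (7, -7),  |v_rel|² = 98;  v_rel·d = (7)·(-25) + (-7)·(-1) = -168
98·t² + 336·t + 526 = 0  ⇒  m = (-168)² − 98·526 = -23324
m = -23324 < 0,  v_rel·d = -168 < 0  ⇒  outside

inside=no margin=-23324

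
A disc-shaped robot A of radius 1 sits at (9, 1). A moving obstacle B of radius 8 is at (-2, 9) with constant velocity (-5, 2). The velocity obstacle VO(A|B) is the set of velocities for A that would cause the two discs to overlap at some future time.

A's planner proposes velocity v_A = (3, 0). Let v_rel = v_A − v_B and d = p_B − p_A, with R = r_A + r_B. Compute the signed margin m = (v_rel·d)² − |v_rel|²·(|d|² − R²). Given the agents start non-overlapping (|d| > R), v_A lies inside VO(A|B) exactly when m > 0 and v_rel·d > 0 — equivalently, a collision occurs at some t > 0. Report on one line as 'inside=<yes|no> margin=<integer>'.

d = (-11, 8),  |d|² = 185;  R = 1+8 = 9,  c = 185−9² = 104
v_rel = (8, -2),  |v_rel|² = 68;  v_rel·d = (8)·(-11) + (-2)·(8) = -104
68·t² + 208·t + 104 = 0  ⇒  m = (-104)² − 68·104 = 3744
m = 3744 > 0,  v_rel·d = -104 < 0  ⇒  outside

inside=no margin=3744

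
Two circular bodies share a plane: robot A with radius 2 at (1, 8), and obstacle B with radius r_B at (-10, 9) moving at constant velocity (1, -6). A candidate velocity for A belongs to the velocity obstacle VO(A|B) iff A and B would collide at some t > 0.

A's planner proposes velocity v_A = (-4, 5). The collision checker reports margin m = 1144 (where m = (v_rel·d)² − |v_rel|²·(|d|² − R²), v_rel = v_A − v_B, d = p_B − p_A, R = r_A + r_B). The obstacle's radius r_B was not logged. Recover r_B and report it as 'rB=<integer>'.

m = 1144
d = (-11, 1);  v_rel = (-5, 11),  |v_rel|² = 146
v_rel×d = (-5)·(1) − (11)·(-11) = 116
since m = R²·146 − 116²:  R² = (13456 + 1144) / 146 = 100
R = √100 = 10  ⇒  r_B = 10 − 2 = 8

rB=8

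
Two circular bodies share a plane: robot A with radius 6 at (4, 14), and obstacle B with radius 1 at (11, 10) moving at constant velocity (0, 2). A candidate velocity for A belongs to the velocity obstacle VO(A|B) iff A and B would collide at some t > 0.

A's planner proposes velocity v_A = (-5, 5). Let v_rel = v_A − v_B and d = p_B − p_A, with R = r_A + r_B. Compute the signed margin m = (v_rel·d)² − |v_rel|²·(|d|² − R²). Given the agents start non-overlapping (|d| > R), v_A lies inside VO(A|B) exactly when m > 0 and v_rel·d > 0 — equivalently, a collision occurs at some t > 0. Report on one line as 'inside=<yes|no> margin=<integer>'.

d = (7, -4),  |d|² = 65;  R = 6+1 = 7,  c = 65−7² = 16
v_rel = (-5, 3),  |v_rel|² = 34;  v_rel·d = (-5)·(7) + (3)·(-4) = -47
34·t² + 94·t + 16 = 0  ⇒  m = (-47)² − 34·16 = 1665
m = 1665 > 0,  v_rel·d = -47 < 0  ⇒  outside

inside=no margin=1665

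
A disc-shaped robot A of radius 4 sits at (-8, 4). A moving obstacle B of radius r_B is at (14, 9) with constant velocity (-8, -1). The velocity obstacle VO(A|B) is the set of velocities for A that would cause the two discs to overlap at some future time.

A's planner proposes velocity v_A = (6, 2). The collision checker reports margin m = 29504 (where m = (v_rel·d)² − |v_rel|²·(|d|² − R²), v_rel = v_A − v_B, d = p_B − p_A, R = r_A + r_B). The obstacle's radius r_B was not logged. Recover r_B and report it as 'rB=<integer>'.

m = 29504
d = (22, 5);  v_rel = (14, 3),  |v_rel|² = 205
v_rel×d = (14)·(5) − (3)·(22) = 4
since m = R²·205 − 4²:  R² = (16 + 29504) / 205 = 144
R = √144 = 12  ⇒  r_B = 12 − 4 = 8

rB=8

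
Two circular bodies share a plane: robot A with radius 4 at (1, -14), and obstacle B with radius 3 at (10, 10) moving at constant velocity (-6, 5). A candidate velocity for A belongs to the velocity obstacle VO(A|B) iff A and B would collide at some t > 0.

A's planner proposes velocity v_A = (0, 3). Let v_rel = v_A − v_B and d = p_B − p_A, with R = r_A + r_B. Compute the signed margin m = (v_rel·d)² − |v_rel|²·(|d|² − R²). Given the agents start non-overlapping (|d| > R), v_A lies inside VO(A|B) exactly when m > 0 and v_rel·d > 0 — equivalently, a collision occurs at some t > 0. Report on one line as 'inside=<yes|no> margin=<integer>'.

d = (9, 24),  |d|² = 657;  R = 4+3 = 7,  c = 657−7² = 608
v_rel = (6, -2),  |v_rel|² = 40;  v_rel·d = (6)·(9) + (-2)·(24) = 6
40·t² − 12·t + 608 = 0  ⇒  m = 6² − 40·608 = -24284
m = -24284 < 0,  v_rel·d = 6 > 0  ⇒  outside

inside=no margin=-24284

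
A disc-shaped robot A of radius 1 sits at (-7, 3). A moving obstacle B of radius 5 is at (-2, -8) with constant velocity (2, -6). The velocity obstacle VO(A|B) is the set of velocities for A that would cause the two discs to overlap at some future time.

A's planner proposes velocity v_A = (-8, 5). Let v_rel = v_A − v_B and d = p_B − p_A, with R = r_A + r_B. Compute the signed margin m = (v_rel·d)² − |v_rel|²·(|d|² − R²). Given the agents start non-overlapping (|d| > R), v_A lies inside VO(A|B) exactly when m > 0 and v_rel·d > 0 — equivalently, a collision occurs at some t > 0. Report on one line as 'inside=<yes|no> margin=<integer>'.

d = (5, -11),  |d|² = 146;  R = 1+5 = 6,  c = 146−6² = 110
v_rel = (-10, 11),  |v_rel|² = 221;  v_rel·d = (-10)·(5) + (11)·(-11) = -171
221·t² + 342·t + 110 = 0  ⇒  m = (-171)² − 221·110 = 4931
m = 4931 > 0,  v_rel·d = -171 < 0  ⇒  outside

inside=no margin=4931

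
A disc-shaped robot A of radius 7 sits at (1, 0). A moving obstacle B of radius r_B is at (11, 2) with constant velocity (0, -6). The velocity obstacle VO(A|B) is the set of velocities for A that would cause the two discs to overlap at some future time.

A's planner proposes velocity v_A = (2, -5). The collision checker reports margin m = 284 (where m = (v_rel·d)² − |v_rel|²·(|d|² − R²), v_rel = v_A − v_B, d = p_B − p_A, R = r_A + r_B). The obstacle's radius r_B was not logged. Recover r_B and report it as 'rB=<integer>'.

m = 284
d = (10, 2);  v_rel = (2, 1),  |v_rel|² = 5
v_rel×d = (2)·(2) − (1)·(10) = -6
since m = R²·5 − (-6)²:  R² = (36 + 284) / 5 = 64
R = √64 = 8  ⇒  r_B = 8 − 7 = 1

rB=1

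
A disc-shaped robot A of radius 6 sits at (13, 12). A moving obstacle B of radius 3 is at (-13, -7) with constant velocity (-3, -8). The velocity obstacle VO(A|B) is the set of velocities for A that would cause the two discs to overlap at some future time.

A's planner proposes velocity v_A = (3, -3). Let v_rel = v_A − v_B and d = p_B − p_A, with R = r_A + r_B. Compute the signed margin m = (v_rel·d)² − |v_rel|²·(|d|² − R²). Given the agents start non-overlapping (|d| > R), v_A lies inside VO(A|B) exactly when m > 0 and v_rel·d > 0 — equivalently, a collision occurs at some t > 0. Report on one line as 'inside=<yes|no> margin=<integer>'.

d = (-26, -19),  |d|² = 1037;  R = 6+3 = 9,  c = 1037−9² = 956
v_rel = (6, 5),  |v_rel|² = 61;  v_rel·d = (6)·(-26) + (5)·(-19) = -251
61·t² + 502·t + 956 = 0  ⇒  m = (-251)² − 61·956 = 4685
m = 4685 > 0,  v_rel·d = -251 < 0  ⇒  outside

inside=no margin=4685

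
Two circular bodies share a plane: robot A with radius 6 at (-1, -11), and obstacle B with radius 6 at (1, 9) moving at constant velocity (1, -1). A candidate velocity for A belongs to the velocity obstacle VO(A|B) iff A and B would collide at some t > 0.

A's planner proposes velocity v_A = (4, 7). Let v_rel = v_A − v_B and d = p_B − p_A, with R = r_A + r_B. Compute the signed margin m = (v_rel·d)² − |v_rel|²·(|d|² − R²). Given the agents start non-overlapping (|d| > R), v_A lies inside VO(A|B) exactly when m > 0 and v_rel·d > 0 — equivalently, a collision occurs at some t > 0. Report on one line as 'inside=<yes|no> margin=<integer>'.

d = (2, 20),  |d|² = 404;  R = 6+6 = 12,  c = 404−12² = 260
v_rel = (3, 8),  |v_rel|² = 73;  v_rel·d = (3)·(2) + (8)·(20) = 166
73·t² − 332·t + 260 = 0  ⇒  m = 166² − 73·260 = 8576
m = 8576 > 0,  v_rel·d = 166 > 0  ⇒  inside

inside=yes margin=8576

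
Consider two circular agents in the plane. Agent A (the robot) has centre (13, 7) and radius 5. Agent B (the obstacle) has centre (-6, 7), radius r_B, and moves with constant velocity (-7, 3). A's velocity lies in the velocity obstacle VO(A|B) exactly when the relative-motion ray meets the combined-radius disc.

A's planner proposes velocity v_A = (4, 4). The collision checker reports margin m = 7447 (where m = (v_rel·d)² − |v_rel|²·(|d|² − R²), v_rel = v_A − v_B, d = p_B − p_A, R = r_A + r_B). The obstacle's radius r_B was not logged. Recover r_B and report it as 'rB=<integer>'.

m = 7447
d = (-19, 0);  v_rel = (11, 1),  |v_rel|² = 122
v_rel×d = (11)·(0) − (1)·(-19) = 19
since m = R²·122 − 19²:  R² = (361 + 7447) / 122 = 64
R = √64 = 8  ⇒  r_B = 8 − 5 = 3

rB=3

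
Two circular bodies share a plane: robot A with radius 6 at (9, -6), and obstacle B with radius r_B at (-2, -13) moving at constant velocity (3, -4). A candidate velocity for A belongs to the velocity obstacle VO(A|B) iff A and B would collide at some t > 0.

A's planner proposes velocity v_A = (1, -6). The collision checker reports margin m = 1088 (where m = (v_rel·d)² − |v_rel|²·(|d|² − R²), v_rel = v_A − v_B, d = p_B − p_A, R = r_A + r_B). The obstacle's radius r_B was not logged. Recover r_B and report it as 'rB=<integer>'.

m = 1088
d = (-11, -7);  v_rel = (-2, -2),  |v_rel|² = 8
v_rel×d = (-2)·(-7) − (-2)·(-11) = -8
since m = R²·8 − (-8)²:  R² = (64 + 1088) / 8 = 144
R = √144 = 12  ⇒  r_B = 12 − 6 = 6

rB=6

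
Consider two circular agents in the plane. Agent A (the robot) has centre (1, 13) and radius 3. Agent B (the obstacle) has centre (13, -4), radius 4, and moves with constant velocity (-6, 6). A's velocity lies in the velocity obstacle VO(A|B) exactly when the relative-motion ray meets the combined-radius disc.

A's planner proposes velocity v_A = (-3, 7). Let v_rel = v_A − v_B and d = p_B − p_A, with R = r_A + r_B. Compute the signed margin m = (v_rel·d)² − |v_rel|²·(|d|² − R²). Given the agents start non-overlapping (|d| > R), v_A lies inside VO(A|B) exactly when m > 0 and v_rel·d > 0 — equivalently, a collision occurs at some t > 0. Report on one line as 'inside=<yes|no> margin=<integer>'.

d = (12, -17),  |d|² = 433;  R = 3+4 = 7,  c = 433−7² = 384
v_rel = (3, 1),  |v_rel|² = 10;  v_rel·d = (3)·(12) + (1)·(-17) = 19
10·t² − 38·t + 384 = 0  ⇒  m = 19² − 10·384 = -3479
m = -3479 < 0,  v_rel·d = 19 > 0  ⇒  outside

inside=no margin=-3479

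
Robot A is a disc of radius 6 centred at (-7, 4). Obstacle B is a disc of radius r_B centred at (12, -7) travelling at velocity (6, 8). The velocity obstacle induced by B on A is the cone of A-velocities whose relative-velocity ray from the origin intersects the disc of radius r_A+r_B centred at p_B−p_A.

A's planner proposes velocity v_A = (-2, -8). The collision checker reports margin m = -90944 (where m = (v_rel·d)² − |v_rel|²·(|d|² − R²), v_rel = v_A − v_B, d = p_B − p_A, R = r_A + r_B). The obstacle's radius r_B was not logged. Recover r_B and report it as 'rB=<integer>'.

m = -90944
d = (19, -11);  v_rel = (-8, -16),  |v_rel|² = 320
v_rel×d = (-8)·(-11) − (-16)·(19) = 392
since m = R²·320 − 392²:  R² = (153664 + -90944) / 320 = 196
R = √196 = 14  ⇒  r_B = 14 − 6 = 8

rB=8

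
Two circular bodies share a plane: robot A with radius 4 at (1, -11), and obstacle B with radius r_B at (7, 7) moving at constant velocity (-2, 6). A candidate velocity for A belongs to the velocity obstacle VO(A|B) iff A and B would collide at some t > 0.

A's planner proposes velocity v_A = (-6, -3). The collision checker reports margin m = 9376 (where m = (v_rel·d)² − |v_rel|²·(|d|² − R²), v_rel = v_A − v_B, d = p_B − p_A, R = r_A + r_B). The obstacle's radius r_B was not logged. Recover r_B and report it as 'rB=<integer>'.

m = 9376
d = (6, 18);  v_rel = (-4, -9),  |v_rel|² = 97
v_rel×d = (-4)·(18) − (-9)·(6) = -18
since m = R²·97 − (-18)²:  R² = (324 + 9376) / 97 = 100
R = √100 = 10  ⇒  r_B = 10 − 4 = 6

rB=6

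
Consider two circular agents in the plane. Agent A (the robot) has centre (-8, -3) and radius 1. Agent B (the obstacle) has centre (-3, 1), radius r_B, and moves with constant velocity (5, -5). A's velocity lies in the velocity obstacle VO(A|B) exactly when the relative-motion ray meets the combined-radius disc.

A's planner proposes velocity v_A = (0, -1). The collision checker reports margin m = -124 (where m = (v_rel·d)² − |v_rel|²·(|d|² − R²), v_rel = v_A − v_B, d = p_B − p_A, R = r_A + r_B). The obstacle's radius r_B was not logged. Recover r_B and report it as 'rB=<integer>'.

m = -124
d = (5, 4);  v_rel = (-5, 4),  |v_rel|² = 41
v_rel×d = (-5)·(4) − (4)·(5) = -40
since m = R²·41 − (-40)²:  R² = (1600 + -124) / 41 = 36
R = √36 = 6  ⇒  r_B = 6 − 1 = 5

rB=5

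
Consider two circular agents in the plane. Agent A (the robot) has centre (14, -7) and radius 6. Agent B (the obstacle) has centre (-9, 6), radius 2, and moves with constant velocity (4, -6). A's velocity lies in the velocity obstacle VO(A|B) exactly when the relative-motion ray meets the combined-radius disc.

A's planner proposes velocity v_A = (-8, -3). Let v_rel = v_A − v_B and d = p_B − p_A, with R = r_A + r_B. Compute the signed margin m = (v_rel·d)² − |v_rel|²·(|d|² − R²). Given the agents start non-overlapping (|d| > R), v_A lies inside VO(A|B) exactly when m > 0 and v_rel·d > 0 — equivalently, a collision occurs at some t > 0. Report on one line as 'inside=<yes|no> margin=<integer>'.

d = (-23, 13),  |d|² = 698;  R = 6+2 = 8,  c = 698−8² = 634
v_rel = (-12, 3),  |v_rel|² = 153;  v_rel·d = (-12)·(-23) + (3)·(13) = 315
153·t² − 630·t + 634 = 0  ⇒  m = 315² − 153·634 = 2223
m = 2223 > 0,  v_rel·d = 315 > 0  ⇒  inside

inside=yes margin=2223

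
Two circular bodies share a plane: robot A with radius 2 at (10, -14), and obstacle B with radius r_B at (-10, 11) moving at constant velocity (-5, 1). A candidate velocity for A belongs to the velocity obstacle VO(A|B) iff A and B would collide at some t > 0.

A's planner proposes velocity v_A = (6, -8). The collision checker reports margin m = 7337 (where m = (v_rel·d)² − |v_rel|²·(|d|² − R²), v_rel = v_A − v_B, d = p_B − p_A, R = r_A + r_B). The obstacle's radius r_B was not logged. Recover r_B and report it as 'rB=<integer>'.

m = 7337
d = (-20, 25);  v_rel = (11, -9),  |v_rel|² = 202
v_rel×d = (11)·(25) − (-9)·(-20) = 95
since m = R²·202 − 95²:  R² = (9025 + 7337) / 202 = 81
R = √81 = 9  ⇒  r_B = 9 − 2 = 7

rB=7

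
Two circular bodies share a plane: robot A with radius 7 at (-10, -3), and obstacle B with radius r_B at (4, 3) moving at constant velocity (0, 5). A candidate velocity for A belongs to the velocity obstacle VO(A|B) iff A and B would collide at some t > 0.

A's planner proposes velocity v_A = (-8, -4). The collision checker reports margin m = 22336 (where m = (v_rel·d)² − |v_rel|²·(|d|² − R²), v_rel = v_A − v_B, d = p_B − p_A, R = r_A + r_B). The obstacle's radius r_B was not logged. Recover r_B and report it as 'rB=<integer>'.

m = 22336
d = (14, 6);  v_rel = (-8, -9),  |v_rel|² = 145
v_rel×d = (-8)·(6) − (-9)·(14) = 78
since m = R²·145 − 78²:  R² = (6084 + 22336) / 145 = 196
R = √196 = 14  ⇒  r_B = 14 − 7 = 7

rB=7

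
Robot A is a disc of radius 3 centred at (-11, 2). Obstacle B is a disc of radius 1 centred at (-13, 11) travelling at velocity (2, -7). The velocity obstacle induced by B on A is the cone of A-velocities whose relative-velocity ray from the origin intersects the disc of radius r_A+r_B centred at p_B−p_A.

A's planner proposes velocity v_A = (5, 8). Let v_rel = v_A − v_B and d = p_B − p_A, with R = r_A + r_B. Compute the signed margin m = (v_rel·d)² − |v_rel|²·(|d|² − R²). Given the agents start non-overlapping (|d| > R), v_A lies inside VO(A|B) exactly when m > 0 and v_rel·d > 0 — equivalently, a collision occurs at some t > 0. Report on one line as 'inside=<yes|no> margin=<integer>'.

d = (-2, 9),  |d|² = 85;  R = 3+1 = 4,  c = 85−4² = 69
v_rel = (3, 15),  |v_rel|² = 234;  v_rel·d = (3)·(-2) + (15)·(9) = 129
234·t² − 258·t + 69 = 0  ⇒  m = 129² − 234·69 = 495
m = 495 > 0,  v_rel·d = 129 > 0  ⇒  inside

inside=yes margin=495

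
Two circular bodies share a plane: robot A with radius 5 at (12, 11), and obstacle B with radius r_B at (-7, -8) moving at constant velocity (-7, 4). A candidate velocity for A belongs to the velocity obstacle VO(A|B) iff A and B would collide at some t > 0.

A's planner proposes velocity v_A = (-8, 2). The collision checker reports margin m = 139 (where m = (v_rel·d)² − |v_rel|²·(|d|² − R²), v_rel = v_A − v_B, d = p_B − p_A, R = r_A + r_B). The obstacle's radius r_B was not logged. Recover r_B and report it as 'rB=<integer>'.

m = 139
d = (-19, -19);  v_rel = (-1, -2),  |v_rel|² = 5
v_rel×d = (-1)·(-19) − (-2)·(-19) = -19
since m = R²·5 − (-19)²:  R² = (361 + 139) / 5 = 100
R = √100 = 10  ⇒  r_B = 10 − 5 = 5

rB=5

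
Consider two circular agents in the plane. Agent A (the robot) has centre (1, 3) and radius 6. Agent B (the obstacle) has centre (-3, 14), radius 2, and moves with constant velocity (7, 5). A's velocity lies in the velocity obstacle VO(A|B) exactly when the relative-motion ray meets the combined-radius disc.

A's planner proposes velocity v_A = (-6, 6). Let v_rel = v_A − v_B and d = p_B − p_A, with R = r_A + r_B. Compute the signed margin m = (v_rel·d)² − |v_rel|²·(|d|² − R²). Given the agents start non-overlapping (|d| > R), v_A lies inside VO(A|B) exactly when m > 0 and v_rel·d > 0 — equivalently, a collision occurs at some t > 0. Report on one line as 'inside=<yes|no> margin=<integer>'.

d = (-4, 11),  |d|² = 137;  R = 6+2 = 8,  c = 137−8² = 73
v_rel = (-13, 1),  |v_rel|² = 170;  v_rel·d = (-13)·(-4) + (1)·(11) = 63
170·t² − 126·t + 73 = 0  ⇒  m = 63² − 170·73 = -8441
m = -8441 < 0,  v_rel·d = 63 > 0  ⇒  outside

inside=no margin=-8441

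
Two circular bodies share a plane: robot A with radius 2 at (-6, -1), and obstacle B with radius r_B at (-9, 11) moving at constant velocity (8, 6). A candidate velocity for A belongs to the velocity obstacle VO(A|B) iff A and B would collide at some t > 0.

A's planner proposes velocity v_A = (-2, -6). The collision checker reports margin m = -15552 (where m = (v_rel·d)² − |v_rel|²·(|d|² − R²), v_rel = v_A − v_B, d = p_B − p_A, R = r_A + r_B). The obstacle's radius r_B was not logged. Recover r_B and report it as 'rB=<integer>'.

m = -15552
d = (-3, 12);  v_rel = (-10, -12),  |v_rel|² = 244
v_rel×d = (-10)·(12) − (-12)·(-3) = -156
since m = R²·244 − (-156)²:  R² = (24336 + -15552) / 244 = 36
R = √36 = 6  ⇒  r_B = 6 − 2 = 4

rB=4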